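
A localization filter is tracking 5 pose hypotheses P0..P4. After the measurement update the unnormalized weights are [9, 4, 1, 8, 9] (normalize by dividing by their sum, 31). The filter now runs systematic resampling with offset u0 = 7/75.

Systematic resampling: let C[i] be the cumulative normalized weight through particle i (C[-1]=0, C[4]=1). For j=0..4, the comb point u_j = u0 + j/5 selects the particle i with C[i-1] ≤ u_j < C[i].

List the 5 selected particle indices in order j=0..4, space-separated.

C = [9/31, 13/31, 14/31, 22/31, 1]
j=0: u_0=7/75 ∈ [0, 9/31) → index 0
j=1: u_1=22/75 ∈ [9/31, 13/31) → index 1
j=2: u_2=37/75 ∈ [14/31, 22/31) → index 3
j=3: u_3=52/75 ∈ [14/31, 22/31) → index 3
j=4: u_4=67/75 ∈ [22/31, 1) → index 4

0 1 3 3 4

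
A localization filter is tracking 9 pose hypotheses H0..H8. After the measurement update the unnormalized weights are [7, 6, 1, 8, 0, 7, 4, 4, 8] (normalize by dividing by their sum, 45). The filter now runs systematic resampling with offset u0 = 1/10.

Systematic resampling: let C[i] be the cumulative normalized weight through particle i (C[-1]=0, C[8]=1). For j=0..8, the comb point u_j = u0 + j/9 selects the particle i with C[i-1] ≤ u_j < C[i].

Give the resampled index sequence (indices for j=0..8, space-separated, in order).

0 1 3 3 5 6 7 8 8

C = [7/45, 13/45, 14/45, 22/45, 22/45, 29/45, 11/15, 37/45, 1]
j=0: u_0=1/10 ∈ [0, 7/45) → index 0
j=1: u_1=19/90 ∈ [7/45, 13/45) → index 1
j=2: u_2=29/90 ∈ [14/45, 22/45) → index 3
j=3: u_3=13/30 ∈ [14/45, 22/45) → index 3
j=4: u_4=49/90 ∈ [22/45, 29/45) → index 5
j=5: u_5=59/90 ∈ [29/45, 11/15) → index 6
j=6: u_6=23/30 ∈ [11/15, 37/45) → index 7
j=7: u_7=79/90 ∈ [37/45, 1) → index 8
j=8: u_8=89/90 ∈ [37/45, 1) → index 8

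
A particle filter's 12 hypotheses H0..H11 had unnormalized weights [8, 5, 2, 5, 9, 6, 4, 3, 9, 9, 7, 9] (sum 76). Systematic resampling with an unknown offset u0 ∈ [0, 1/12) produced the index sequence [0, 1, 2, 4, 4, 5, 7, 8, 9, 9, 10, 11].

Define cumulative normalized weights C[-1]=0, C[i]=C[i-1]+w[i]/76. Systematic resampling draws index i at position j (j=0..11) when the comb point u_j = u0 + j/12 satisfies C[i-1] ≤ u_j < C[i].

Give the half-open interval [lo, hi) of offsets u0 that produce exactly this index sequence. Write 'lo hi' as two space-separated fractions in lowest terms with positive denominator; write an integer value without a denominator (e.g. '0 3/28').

5/228 7/228

C = [2/19, 13/76, 15/76, 5/19, 29/76, 35/76, 39/76, 21/38, 51/76, 15/19, 67/76, 1]
j=0 picked index 0: u0 ∈ [0, 2/19)
j=1 picked index 1: u0 ∈ [5/228, 5/57)
j=2 picked index 2: u0 ∈ [1/228, 7/228)
j=3 picked index 4: u0 ∈ [1/76, 5/38)
j=4 picked index 4: u0 ∈ [-4/57, 11/228)
j=5 picked index 5: u0 ∈ [-2/57, 5/114)
j=6 picked index 7: u0 ∈ [1/76, 1/19)
j=7 picked index 8: u0 ∈ [-7/228, 5/57)
j=8 picked index 9: u0 ∈ [1/228, 7/57)
j=9 picked index 9: u0 ∈ [-3/38, 3/76)
j=10 picked index 10: u0 ∈ [-5/114, 11/228)
j=11 picked index 11: u0 ∈ [-2/57, 1/12)
intersection: [5/228, 7/228)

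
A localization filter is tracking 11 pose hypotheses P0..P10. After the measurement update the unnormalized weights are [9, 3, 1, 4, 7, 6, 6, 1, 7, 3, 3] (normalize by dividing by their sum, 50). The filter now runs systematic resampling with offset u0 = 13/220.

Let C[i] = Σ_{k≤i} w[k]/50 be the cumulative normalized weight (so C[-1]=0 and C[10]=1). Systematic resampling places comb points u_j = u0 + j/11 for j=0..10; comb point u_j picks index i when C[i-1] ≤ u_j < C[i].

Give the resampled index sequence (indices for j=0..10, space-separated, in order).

0 0 2 3 4 5 6 6 8 8 10

C = [9/50, 6/25, 13/50, 17/50, 12/25, 3/5, 18/25, 37/50, 22/25, 47/50, 1]
j=0: u_0=13/220 ∈ [0, 9/50) → index 0
j=1: u_1=3/20 ∈ [0, 9/50) → index 0
j=2: u_2=53/220 ∈ [6/25, 13/50) → index 2
j=3: u_3=73/220 ∈ [13/50, 17/50) → index 3
j=4: u_4=93/220 ∈ [17/50, 12/25) → index 4
j=5: u_5=113/220 ∈ [12/25, 3/5) → index 5
j=6: u_6=133/220 ∈ [3/5, 18/25) → index 6
j=7: u_7=153/220 ∈ [3/5, 18/25) → index 6
j=8: u_8=173/220 ∈ [37/50, 22/25) → index 8
j=9: u_9=193/220 ∈ [37/50, 22/25) → index 8
j=10: u_10=213/220 ∈ [47/50, 1) → index 10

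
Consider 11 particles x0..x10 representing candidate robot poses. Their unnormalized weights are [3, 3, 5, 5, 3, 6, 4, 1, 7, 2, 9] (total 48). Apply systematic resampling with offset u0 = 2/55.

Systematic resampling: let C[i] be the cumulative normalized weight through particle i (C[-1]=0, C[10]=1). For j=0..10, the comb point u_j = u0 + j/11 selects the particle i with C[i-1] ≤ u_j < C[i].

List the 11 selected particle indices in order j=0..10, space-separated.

C = [1/16, 1/8, 11/48, 1/3, 19/48, 25/48, 29/48, 5/8, 37/48, 13/16, 1]
j=0: u_0=2/55 ∈ [0, 1/16) → index 0
j=1: u_1=7/55 ∈ [1/8, 11/48) → index 2
j=2: u_2=12/55 ∈ [1/8, 11/48) → index 2
j=3: u_3=17/55 ∈ [11/48, 1/3) → index 3
j=4: u_4=2/5 ∈ [19/48, 25/48) → index 5
j=5: u_5=27/55 ∈ [19/48, 25/48) → index 5
j=6: u_6=32/55 ∈ [25/48, 29/48) → index 6
j=7: u_7=37/55 ∈ [5/8, 37/48) → index 8
j=8: u_8=42/55 ∈ [5/8, 37/48) → index 8
j=9: u_9=47/55 ∈ [13/16, 1) → index 10
j=10: u_10=52/55 ∈ [13/16, 1) → index 10

0 2 2 3 5 5 6 8 8 10 10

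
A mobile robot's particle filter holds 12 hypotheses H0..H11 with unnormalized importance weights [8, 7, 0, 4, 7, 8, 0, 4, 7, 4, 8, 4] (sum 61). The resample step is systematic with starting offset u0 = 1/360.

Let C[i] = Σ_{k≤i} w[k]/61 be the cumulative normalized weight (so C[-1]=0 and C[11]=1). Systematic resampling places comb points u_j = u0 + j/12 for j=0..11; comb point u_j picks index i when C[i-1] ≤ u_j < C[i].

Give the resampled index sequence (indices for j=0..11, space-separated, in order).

0 0 1 3 4 4 5 7 8 9 10 10

C = [8/61, 15/61, 15/61, 19/61, 26/61, 34/61, 34/61, 38/61, 45/61, 49/61, 57/61, 1]
j=0: u_0=1/360 ∈ [0, 8/61) → index 0
j=1: u_1=31/360 ∈ [0, 8/61) → index 0
j=2: u_2=61/360 ∈ [8/61, 15/61) → index 1
j=3: u_3=91/360 ∈ [15/61, 19/61) → index 3
j=4: u_4=121/360 ∈ [19/61, 26/61) → index 4
j=5: u_5=151/360 ∈ [19/61, 26/61) → index 4
j=6: u_6=181/360 ∈ [26/61, 34/61) → index 5
j=7: u_7=211/360 ∈ [34/61, 38/61) → index 7
j=8: u_8=241/360 ∈ [38/61, 45/61) → index 8
j=9: u_9=271/360 ∈ [45/61, 49/61) → index 9
j=10: u_10=301/360 ∈ [49/61, 57/61) → index 10
j=11: u_11=331/360 ∈ [49/61, 57/61) → index 10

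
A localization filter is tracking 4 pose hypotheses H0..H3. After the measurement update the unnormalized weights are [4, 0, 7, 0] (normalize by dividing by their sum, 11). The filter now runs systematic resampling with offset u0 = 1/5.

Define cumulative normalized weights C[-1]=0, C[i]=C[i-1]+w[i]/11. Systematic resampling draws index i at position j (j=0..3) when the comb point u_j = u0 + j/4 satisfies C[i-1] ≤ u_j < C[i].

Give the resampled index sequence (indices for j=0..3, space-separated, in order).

0 2 2 2

C = [4/11, 4/11, 1, 1]
j=0: u_0=1/5 ∈ [0, 4/11) → index 0
j=1: u_1=9/20 ∈ [4/11, 1) → index 2
j=2: u_2=7/10 ∈ [4/11, 1) → index 2
j=3: u_3=19/20 ∈ [4/11, 1) → index 2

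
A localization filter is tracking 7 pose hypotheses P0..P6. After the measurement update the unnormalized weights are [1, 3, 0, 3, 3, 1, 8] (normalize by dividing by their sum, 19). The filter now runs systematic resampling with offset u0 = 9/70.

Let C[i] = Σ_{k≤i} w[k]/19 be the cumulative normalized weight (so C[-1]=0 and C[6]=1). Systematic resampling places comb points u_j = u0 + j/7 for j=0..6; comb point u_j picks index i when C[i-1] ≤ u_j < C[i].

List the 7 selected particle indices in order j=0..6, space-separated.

1 3 4 5 6 6 6

C = [1/19, 4/19, 4/19, 7/19, 10/19, 11/19, 1]
j=0: u_0=9/70 ∈ [1/19, 4/19) → index 1
j=1: u_1=19/70 ∈ [4/19, 7/19) → index 3
j=2: u_2=29/70 ∈ [7/19, 10/19) → index 4
j=3: u_3=39/70 ∈ [10/19, 11/19) → index 5
j=4: u_4=7/10 ∈ [11/19, 1) → index 6
j=5: u_5=59/70 ∈ [11/19, 1) → index 6
j=6: u_6=69/70 ∈ [11/19, 1) → index 6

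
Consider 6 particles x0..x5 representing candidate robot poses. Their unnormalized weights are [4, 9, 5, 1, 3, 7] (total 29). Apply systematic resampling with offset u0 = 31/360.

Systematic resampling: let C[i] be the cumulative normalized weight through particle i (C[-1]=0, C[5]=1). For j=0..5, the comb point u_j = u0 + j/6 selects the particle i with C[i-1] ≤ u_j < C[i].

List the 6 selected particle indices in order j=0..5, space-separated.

C = [4/29, 13/29, 18/29, 19/29, 22/29, 1]
j=0: u_0=31/360 ∈ [0, 4/29) → index 0
j=1: u_1=91/360 ∈ [4/29, 13/29) → index 1
j=2: u_2=151/360 ∈ [4/29, 13/29) → index 1
j=3: u_3=211/360 ∈ [13/29, 18/29) → index 2
j=4: u_4=271/360 ∈ [19/29, 22/29) → index 4
j=5: u_5=331/360 ∈ [22/29, 1) → index 5

0 1 1 2 4 5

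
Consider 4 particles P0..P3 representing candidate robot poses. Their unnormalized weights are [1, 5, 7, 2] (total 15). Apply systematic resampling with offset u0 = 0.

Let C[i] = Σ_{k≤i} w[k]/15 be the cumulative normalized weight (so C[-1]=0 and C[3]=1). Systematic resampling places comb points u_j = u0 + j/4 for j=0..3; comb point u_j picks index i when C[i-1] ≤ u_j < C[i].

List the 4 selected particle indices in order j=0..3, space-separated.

C = [1/15, 2/5, 13/15, 1]
j=0: u_0=0 ∈ [0, 1/15) → index 0
j=1: u_1=1/4 ∈ [1/15, 2/5) → index 1
j=2: u_2=1/2 ∈ [2/5, 13/15) → index 2
j=3: u_3=3/4 ∈ [2/5, 13/15) → index 2

0 1 2 2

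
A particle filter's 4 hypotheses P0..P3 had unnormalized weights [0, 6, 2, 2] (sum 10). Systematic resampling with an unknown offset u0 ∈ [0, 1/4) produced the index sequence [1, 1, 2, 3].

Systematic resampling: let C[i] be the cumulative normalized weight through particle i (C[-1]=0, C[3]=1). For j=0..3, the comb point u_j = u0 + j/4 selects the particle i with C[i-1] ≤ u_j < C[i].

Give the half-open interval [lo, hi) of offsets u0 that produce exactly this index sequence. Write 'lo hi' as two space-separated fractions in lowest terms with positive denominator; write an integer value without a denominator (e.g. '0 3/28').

C = [0, 3/5, 4/5, 1]
j=0 picked index 1: u0 ∈ [0, 3/5)
j=1 picked index 1: u0 ∈ [-1/4, 7/20)
j=2 picked index 2: u0 ∈ [1/10, 3/10)
j=3 picked index 3: u0 ∈ [1/20, 1/4)
intersection: [1/10, 1/4)

1/10 1/4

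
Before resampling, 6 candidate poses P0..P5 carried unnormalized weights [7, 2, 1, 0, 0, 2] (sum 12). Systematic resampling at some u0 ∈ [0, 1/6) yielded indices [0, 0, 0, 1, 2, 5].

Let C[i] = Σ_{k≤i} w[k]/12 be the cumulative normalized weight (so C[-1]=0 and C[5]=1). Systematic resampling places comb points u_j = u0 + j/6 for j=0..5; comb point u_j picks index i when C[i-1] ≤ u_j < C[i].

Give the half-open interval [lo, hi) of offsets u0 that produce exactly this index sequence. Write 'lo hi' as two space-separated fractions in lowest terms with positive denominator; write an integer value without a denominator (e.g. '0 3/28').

1/12 1/6

C = [7/12, 3/4, 5/6, 5/6, 5/6, 1]
j=0 picked index 0: u0 ∈ [0, 7/12)
j=1 picked index 0: u0 ∈ [-1/6, 5/12)
j=2 picked index 0: u0 ∈ [-1/3, 1/4)
j=3 picked index 1: u0 ∈ [1/12, 1/4)
j=4 picked index 2: u0 ∈ [1/12, 1/6)
j=5 picked index 5: u0 ∈ [0, 1/6)
intersection: [1/12, 1/6)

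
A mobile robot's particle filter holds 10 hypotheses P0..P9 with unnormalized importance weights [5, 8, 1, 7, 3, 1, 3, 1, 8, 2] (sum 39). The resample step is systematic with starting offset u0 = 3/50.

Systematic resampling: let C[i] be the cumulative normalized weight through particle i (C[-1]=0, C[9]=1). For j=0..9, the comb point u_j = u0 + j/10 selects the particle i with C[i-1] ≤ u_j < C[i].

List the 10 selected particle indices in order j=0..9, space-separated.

C = [5/39, 1/3, 14/39, 7/13, 8/13, 25/39, 28/39, 29/39, 37/39, 1]
j=0: u_0=3/50 ∈ [0, 5/39) → index 0
j=1: u_1=4/25 ∈ [5/39, 1/3) → index 1
j=2: u_2=13/50 ∈ [5/39, 1/3) → index 1
j=3: u_3=9/25 ∈ [14/39, 7/13) → index 3
j=4: u_4=23/50 ∈ [14/39, 7/13) → index 3
j=5: u_5=14/25 ∈ [7/13, 8/13) → index 4
j=6: u_6=33/50 ∈ [25/39, 28/39) → index 6
j=7: u_7=19/25 ∈ [29/39, 37/39) → index 8
j=8: u_8=43/50 ∈ [29/39, 37/39) → index 8
j=9: u_9=24/25 ∈ [37/39, 1) → index 9

0 1 1 3 3 4 6 8 8 9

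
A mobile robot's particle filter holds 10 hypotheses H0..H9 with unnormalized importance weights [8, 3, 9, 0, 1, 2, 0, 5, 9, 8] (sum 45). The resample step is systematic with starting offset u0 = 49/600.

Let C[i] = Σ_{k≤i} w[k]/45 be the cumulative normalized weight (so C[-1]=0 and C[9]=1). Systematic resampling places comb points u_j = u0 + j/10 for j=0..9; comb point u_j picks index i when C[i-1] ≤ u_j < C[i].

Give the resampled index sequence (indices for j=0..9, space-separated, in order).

0 1 2 2 5 7 8 8 9 9

C = [8/45, 11/45, 4/9, 4/9, 7/15, 23/45, 23/45, 28/45, 37/45, 1]
j=0: u_0=49/600 ∈ [0, 8/45) → index 0
j=1: u_1=109/600 ∈ [8/45, 11/45) → index 1
j=2: u_2=169/600 ∈ [11/45, 4/9) → index 2
j=3: u_3=229/600 ∈ [11/45, 4/9) → index 2
j=4: u_4=289/600 ∈ [7/15, 23/45) → index 5
j=5: u_5=349/600 ∈ [23/45, 28/45) → index 7
j=6: u_6=409/600 ∈ [28/45, 37/45) → index 8
j=7: u_7=469/600 ∈ [28/45, 37/45) → index 8
j=8: u_8=529/600 ∈ [37/45, 1) → index 9
j=9: u_9=589/600 ∈ [37/45, 1) → index 9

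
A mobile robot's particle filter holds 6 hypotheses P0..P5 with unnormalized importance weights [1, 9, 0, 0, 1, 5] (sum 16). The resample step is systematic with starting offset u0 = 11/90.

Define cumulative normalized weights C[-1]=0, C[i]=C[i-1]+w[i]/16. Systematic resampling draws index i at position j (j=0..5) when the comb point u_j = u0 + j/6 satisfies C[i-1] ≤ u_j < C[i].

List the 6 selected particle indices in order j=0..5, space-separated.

1 1 1 1 5 5

C = [1/16, 5/8, 5/8, 5/8, 11/16, 1]
j=0: u_0=11/90 ∈ [1/16, 5/8) → index 1
j=1: u_1=13/45 ∈ [1/16, 5/8) → index 1
j=2: u_2=41/90 ∈ [1/16, 5/8) → index 1
j=3: u_3=28/45 ∈ [1/16, 5/8) → index 1
j=4: u_4=71/90 ∈ [11/16, 1) → index 5
j=5: u_5=43/45 ∈ [11/16, 1) → index 5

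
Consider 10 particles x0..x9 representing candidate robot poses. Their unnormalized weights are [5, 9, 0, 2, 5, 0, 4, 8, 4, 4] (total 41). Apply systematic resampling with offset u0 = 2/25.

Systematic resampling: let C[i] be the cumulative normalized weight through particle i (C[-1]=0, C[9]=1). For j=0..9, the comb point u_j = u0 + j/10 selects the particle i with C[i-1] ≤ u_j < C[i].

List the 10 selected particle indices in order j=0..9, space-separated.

0 1 1 3 4 6 7 7 8 9

C = [5/41, 14/41, 14/41, 16/41, 21/41, 21/41, 25/41, 33/41, 37/41, 1]
j=0: u_0=2/25 ∈ [0, 5/41) → index 0
j=1: u_1=9/50 ∈ [5/41, 14/41) → index 1
j=2: u_2=7/25 ∈ [5/41, 14/41) → index 1
j=3: u_3=19/50 ∈ [14/41, 16/41) → index 3
j=4: u_4=12/25 ∈ [16/41, 21/41) → index 4
j=5: u_5=29/50 ∈ [21/41, 25/41) → index 6
j=6: u_6=17/25 ∈ [25/41, 33/41) → index 7
j=7: u_7=39/50 ∈ [25/41, 33/41) → index 7
j=8: u_8=22/25 ∈ [33/41, 37/41) → index 8
j=9: u_9=49/50 ∈ [37/41, 1) → index 9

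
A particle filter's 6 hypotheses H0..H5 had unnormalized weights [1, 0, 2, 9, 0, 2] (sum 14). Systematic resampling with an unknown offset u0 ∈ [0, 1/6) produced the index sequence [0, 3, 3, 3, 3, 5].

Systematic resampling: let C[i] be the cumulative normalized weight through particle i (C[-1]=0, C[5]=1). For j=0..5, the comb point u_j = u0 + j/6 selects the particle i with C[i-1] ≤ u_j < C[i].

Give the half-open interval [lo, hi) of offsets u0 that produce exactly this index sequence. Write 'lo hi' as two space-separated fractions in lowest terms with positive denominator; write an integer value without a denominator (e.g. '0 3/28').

1/21 1/14

C = [1/14, 1/14, 3/14, 6/7, 6/7, 1]
j=0 picked index 0: u0 ∈ [0, 1/14)
j=1 picked index 3: u0 ∈ [1/21, 29/42)
j=2 picked index 3: u0 ∈ [-5/42, 11/21)
j=3 picked index 3: u0 ∈ [-2/7, 5/14)
j=4 picked index 3: u0 ∈ [-19/42, 4/21)
j=5 picked index 5: u0 ∈ [1/42, 1/6)
intersection: [1/21, 1/14)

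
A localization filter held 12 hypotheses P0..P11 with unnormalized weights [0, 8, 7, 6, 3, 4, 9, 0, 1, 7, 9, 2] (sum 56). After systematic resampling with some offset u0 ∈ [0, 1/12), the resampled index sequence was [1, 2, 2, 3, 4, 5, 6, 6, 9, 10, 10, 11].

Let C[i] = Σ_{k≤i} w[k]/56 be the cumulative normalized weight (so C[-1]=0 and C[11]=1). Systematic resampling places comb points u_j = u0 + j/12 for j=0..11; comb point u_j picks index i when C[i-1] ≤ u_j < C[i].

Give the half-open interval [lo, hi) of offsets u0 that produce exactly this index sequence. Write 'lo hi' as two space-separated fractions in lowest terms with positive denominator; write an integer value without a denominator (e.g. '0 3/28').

5/84 13/168

C = [0, 1/7, 15/56, 3/8, 3/7, 1/2, 37/56, 37/56, 19/28, 45/56, 27/28, 1]
j=0 picked index 1: u0 ∈ [0, 1/7)
j=1 picked index 2: u0 ∈ [5/84, 31/168)
j=2 picked index 2: u0 ∈ [-1/42, 17/168)
j=3 picked index 3: u0 ∈ [1/56, 1/8)
j=4 picked index 4: u0 ∈ [1/24, 2/21)
j=5 picked index 5: u0 ∈ [1/84, 1/12)
j=6 picked index 6: u0 ∈ [0, 9/56)
j=7 picked index 6: u0 ∈ [-1/12, 13/168)
j=8 picked index 9: u0 ∈ [1/84, 23/168)
j=9 picked index 10: u0 ∈ [3/56, 3/14)
j=10 picked index 10: u0 ∈ [-5/168, 11/84)
j=11 picked index 11: u0 ∈ [1/21, 1/12)
intersection: [5/84, 13/168)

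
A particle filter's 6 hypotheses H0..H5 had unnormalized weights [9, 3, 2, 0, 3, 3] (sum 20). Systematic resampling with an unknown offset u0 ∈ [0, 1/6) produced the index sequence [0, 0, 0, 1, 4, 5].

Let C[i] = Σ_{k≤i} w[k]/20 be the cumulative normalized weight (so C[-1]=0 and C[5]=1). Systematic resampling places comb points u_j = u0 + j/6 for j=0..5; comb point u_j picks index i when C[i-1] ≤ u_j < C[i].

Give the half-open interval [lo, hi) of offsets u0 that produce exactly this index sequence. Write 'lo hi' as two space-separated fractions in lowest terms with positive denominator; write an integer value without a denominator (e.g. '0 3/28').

1/30 1/10

C = [9/20, 3/5, 7/10, 7/10, 17/20, 1]
j=0 picked index 0: u0 ∈ [0, 9/20)
j=1 picked index 0: u0 ∈ [-1/6, 17/60)
j=2 picked index 0: u0 ∈ [-1/3, 7/60)
j=3 picked index 1: u0 ∈ [-1/20, 1/10)
j=4 picked index 4: u0 ∈ [1/30, 11/60)
j=5 picked index 5: u0 ∈ [1/60, 1/6)
intersection: [1/30, 1/10)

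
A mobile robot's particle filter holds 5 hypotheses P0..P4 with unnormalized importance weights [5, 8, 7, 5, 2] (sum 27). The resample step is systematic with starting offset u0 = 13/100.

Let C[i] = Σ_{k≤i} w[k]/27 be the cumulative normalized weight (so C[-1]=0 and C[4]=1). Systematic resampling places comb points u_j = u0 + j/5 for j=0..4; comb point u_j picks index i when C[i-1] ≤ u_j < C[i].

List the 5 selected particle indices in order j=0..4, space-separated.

C = [5/27, 13/27, 20/27, 25/27, 1]
j=0: u_0=13/100 ∈ [0, 5/27) → index 0
j=1: u_1=33/100 ∈ [5/27, 13/27) → index 1
j=2: u_2=53/100 ∈ [13/27, 20/27) → index 2
j=3: u_3=73/100 ∈ [13/27, 20/27) → index 2
j=4: u_4=93/100 ∈ [25/27, 1) → index 4

0 1 2 2 4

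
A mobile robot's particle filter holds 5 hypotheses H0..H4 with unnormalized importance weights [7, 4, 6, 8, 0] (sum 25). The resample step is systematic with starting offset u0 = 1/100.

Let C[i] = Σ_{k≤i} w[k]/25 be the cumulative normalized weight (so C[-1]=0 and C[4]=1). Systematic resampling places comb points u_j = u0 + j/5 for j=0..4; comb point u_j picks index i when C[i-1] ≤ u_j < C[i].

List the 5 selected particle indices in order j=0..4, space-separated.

0 0 1 2 3

C = [7/25, 11/25, 17/25, 1, 1]
j=0: u_0=1/100 ∈ [0, 7/25) → index 0
j=1: u_1=21/100 ∈ [0, 7/25) → index 0
j=2: u_2=41/100 ∈ [7/25, 11/25) → index 1
j=3: u_3=61/100 ∈ [11/25, 17/25) → index 2
j=4: u_4=81/100 ∈ [17/25, 1) → index 3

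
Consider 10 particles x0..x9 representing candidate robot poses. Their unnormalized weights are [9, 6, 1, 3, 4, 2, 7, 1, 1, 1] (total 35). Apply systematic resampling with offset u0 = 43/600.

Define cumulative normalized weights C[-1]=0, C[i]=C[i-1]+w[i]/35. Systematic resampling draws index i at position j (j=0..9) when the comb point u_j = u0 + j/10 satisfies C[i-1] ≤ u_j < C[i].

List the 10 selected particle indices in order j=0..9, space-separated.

0 0 1 1 3 4 5 6 6 9

C = [9/35, 3/7, 16/35, 19/35, 23/35, 5/7, 32/35, 33/35, 34/35, 1]
j=0: u_0=43/600 ∈ [0, 9/35) → index 0
j=1: u_1=103/600 ∈ [0, 9/35) → index 0
j=2: u_2=163/600 ∈ [9/35, 3/7) → index 1
j=3: u_3=223/600 ∈ [9/35, 3/7) → index 1
j=4: u_4=283/600 ∈ [16/35, 19/35) → index 3
j=5: u_5=343/600 ∈ [19/35, 23/35) → index 4
j=6: u_6=403/600 ∈ [23/35, 5/7) → index 5
j=7: u_7=463/600 ∈ [5/7, 32/35) → index 6
j=8: u_8=523/600 ∈ [5/7, 32/35) → index 6
j=9: u_9=583/600 ∈ [34/35, 1) → index 9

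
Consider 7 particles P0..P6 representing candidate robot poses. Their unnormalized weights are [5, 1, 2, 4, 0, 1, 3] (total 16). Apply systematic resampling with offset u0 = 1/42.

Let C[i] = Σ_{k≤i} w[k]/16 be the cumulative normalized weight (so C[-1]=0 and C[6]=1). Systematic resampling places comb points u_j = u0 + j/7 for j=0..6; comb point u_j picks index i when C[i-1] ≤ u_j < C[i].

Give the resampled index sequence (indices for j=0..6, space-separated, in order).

C = [5/16, 3/8, 1/2, 3/4, 3/4, 13/16, 1]
j=0: u_0=1/42 ∈ [0, 5/16) → index 0
j=1: u_1=1/6 ∈ [0, 5/16) → index 0
j=2: u_2=13/42 ∈ [0, 5/16) → index 0
j=3: u_3=19/42 ∈ [3/8, 1/2) → index 2
j=4: u_4=25/42 ∈ [1/2, 3/4) → index 3
j=5: u_5=31/42 ∈ [1/2, 3/4) → index 3
j=6: u_6=37/42 ∈ [13/16, 1) → index 6

0 0 0 2 3 3 6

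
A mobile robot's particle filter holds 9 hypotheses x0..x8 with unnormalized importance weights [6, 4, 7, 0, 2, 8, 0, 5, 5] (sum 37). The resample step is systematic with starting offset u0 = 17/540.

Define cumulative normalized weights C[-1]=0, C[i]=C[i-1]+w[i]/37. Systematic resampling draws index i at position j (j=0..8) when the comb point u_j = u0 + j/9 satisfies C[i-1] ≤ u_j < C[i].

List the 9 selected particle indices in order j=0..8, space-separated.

C = [6/37, 10/37, 17/37, 17/37, 19/37, 27/37, 27/37, 32/37, 1]
j=0: u_0=17/540 ∈ [0, 6/37) → index 0
j=1: u_1=77/540 ∈ [0, 6/37) → index 0
j=2: u_2=137/540 ∈ [6/37, 10/37) → index 1
j=3: u_3=197/540 ∈ [10/37, 17/37) → index 2
j=4: u_4=257/540 ∈ [17/37, 19/37) → index 4
j=5: u_5=317/540 ∈ [19/37, 27/37) → index 5
j=6: u_6=377/540 ∈ [19/37, 27/37) → index 5
j=7: u_7=437/540 ∈ [27/37, 32/37) → index 7
j=8: u_8=497/540 ∈ [32/37, 1) → index 8

0 0 1 2 4 5 5 7 8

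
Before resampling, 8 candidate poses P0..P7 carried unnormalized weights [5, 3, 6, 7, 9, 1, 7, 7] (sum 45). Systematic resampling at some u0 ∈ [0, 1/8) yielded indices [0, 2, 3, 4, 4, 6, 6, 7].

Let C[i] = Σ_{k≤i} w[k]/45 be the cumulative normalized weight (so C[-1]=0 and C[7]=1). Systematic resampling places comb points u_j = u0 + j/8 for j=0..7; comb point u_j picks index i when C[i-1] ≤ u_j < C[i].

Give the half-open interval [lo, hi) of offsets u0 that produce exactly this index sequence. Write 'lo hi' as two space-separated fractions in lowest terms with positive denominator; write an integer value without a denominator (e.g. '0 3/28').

C = [1/9, 8/45, 14/45, 7/15, 2/3, 31/45, 38/45, 1]
j=0 picked index 0: u0 ∈ [0, 1/9)
j=1 picked index 2: u0 ∈ [19/360, 67/360)
j=2 picked index 3: u0 ∈ [11/180, 13/60)
j=3 picked index 4: u0 ∈ [11/120, 7/24)
j=4 picked index 4: u0 ∈ [-1/30, 1/6)
j=5 picked index 6: u0 ∈ [23/360, 79/360)
j=6 picked index 6: u0 ∈ [-11/180, 17/180)
j=7 picked index 7: u0 ∈ [-11/360, 1/8)
intersection: [11/120, 17/180)

11/120 17/180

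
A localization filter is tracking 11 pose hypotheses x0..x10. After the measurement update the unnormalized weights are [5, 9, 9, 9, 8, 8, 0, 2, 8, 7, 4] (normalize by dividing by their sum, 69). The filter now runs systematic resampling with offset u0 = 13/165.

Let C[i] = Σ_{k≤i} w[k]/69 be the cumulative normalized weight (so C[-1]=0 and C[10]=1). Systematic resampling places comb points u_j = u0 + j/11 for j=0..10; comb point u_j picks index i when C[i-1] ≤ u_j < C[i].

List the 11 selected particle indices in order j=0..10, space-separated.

C = [5/69, 14/69, 1/3, 32/69, 40/69, 16/23, 16/23, 50/69, 58/69, 65/69, 1]
j=0: u_0=13/165 ∈ [5/69, 14/69) → index 1
j=1: u_1=28/165 ∈ [5/69, 14/69) → index 1
j=2: u_2=43/165 ∈ [14/69, 1/3) → index 2
j=3: u_3=58/165 ∈ [1/3, 32/69) → index 3
j=4: u_4=73/165 ∈ [1/3, 32/69) → index 3
j=5: u_5=8/15 ∈ [32/69, 40/69) → index 4
j=6: u_6=103/165 ∈ [40/69, 16/23) → index 5
j=7: u_7=118/165 ∈ [16/23, 50/69) → index 7
j=8: u_8=133/165 ∈ [50/69, 58/69) → index 8
j=9: u_9=148/165 ∈ [58/69, 65/69) → index 9
j=10: u_10=163/165 ∈ [65/69, 1) → index 10

1 1 2 3 3 4 5 7 8 9 10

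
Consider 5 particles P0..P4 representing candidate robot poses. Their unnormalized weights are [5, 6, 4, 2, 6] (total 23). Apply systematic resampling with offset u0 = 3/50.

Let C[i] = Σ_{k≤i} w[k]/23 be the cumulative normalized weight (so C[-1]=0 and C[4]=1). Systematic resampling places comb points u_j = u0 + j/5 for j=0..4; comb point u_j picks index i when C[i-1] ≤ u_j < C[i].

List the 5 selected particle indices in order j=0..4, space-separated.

0 1 1 3 4

C = [5/23, 11/23, 15/23, 17/23, 1]
j=0: u_0=3/50 ∈ [0, 5/23) → index 0
j=1: u_1=13/50 ∈ [5/23, 11/23) → index 1
j=2: u_2=23/50 ∈ [5/23, 11/23) → index 1
j=3: u_3=33/50 ∈ [15/23, 17/23) → index 3
j=4: u_4=43/50 ∈ [17/23, 1) → index 4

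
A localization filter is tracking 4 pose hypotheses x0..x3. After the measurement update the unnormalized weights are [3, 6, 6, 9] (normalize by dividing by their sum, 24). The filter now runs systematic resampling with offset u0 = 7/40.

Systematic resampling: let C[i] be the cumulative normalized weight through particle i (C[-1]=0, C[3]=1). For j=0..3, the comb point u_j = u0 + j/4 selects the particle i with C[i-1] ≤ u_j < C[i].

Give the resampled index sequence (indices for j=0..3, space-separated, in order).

1 2 3 3

C = [1/8, 3/8, 5/8, 1]
j=0: u_0=7/40 ∈ [1/8, 3/8) → index 1
j=1: u_1=17/40 ∈ [3/8, 5/8) → index 2
j=2: u_2=27/40 ∈ [5/8, 1) → index 3
j=3: u_3=37/40 ∈ [5/8, 1) → index 3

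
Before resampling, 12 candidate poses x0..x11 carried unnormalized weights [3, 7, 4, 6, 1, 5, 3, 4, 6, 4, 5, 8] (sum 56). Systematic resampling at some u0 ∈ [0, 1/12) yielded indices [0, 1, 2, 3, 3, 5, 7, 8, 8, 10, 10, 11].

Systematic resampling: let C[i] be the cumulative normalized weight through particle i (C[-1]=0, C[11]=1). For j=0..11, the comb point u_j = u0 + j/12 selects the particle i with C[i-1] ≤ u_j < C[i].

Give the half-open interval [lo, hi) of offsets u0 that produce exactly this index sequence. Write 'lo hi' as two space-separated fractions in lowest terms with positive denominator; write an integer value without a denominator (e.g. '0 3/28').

C = [3/56, 5/28, 1/4, 5/14, 3/8, 13/28, 29/56, 33/56, 39/56, 43/56, 6/7, 1]
j=0 picked index 0: u0 ∈ [0, 3/56)
j=1 picked index 1: u0 ∈ [-5/168, 2/21)
j=2 picked index 2: u0 ∈ [1/84, 1/12)
j=3 picked index 3: u0 ∈ [0, 3/28)
j=4 picked index 3: u0 ∈ [-1/12, 1/42)
j=5 picked index 5: u0 ∈ [-1/24, 1/21)
j=6 picked index 7: u0 ∈ [1/56, 5/56)
j=7 picked index 8: u0 ∈ [1/168, 19/168)
j=8 picked index 8: u0 ∈ [-13/168, 5/168)
j=9 picked index 10: u0 ∈ [1/56, 3/28)
j=10 picked index 10: u0 ∈ [-11/168, 1/42)
j=11 picked index 11: u0 ∈ [-5/84, 1/12)
intersection: [1/56, 1/42)

1/56 1/42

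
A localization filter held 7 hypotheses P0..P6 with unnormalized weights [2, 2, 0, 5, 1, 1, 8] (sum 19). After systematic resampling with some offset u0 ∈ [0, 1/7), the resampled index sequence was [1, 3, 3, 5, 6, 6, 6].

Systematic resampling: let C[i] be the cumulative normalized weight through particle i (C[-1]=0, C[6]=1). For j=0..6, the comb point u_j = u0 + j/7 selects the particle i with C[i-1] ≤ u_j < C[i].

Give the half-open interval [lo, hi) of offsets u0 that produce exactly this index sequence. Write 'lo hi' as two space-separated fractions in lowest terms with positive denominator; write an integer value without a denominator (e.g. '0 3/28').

C = [2/19, 4/19, 4/19, 9/19, 10/19, 11/19, 1]
j=0 picked index 1: u0 ∈ [2/19, 4/19)
j=1 picked index 3: u0 ∈ [9/133, 44/133)
j=2 picked index 3: u0 ∈ [-10/133, 25/133)
j=3 picked index 5: u0 ∈ [13/133, 20/133)
j=4 picked index 6: u0 ∈ [1/133, 3/7)
j=5 picked index 6: u0 ∈ [-18/133, 2/7)
j=6 picked index 6: u0 ∈ [-37/133, 1/7)
intersection: [2/19, 1/7)

2/19 1/7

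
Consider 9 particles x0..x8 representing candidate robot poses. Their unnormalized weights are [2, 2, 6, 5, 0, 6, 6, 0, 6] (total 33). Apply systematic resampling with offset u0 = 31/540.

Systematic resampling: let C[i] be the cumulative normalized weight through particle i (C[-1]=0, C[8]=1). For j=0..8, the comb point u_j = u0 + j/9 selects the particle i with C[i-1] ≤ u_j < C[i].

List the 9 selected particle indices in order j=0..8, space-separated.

0 2 2 3 5 5 6 8 8

C = [2/33, 4/33, 10/33, 5/11, 5/11, 7/11, 9/11, 9/11, 1]
j=0: u_0=31/540 ∈ [0, 2/33) → index 0
j=1: u_1=91/540 ∈ [4/33, 10/33) → index 2
j=2: u_2=151/540 ∈ [4/33, 10/33) → index 2
j=3: u_3=211/540 ∈ [10/33, 5/11) → index 3
j=4: u_4=271/540 ∈ [5/11, 7/11) → index 5
j=5: u_5=331/540 ∈ [5/11, 7/11) → index 5
j=6: u_6=391/540 ∈ [7/11, 9/11) → index 6
j=7: u_7=451/540 ∈ [9/11, 1) → index 8
j=8: u_8=511/540 ∈ [9/11, 1) → index 8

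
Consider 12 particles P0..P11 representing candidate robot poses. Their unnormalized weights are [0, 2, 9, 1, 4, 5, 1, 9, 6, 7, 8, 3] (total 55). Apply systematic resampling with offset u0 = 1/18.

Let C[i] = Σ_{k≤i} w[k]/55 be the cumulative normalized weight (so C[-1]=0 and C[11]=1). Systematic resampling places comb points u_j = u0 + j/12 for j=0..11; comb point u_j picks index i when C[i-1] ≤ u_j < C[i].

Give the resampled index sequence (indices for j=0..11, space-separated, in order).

C = [0, 2/55, 1/5, 12/55, 16/55, 21/55, 2/5, 31/55, 37/55, 4/5, 52/55, 1]
j=0: u_0=1/18 ∈ [2/55, 1/5) → index 2
j=1: u_1=5/36 ∈ [2/55, 1/5) → index 2
j=2: u_2=2/9 ∈ [12/55, 16/55) → index 4
j=3: u_3=11/36 ∈ [16/55, 21/55) → index 5
j=4: u_4=7/18 ∈ [21/55, 2/5) → index 6
j=5: u_5=17/36 ∈ [2/5, 31/55) → index 7
j=6: u_6=5/9 ∈ [2/5, 31/55) → index 7
j=7: u_7=23/36 ∈ [31/55, 37/55) → index 8
j=8: u_8=13/18 ∈ [37/55, 4/5) → index 9
j=9: u_9=29/36 ∈ [4/5, 52/55) → index 10
j=10: u_10=8/9 ∈ [4/5, 52/55) → index 10
j=11: u_11=35/36 ∈ [52/55, 1) → index 11

2 2 4 5 6 7 7 8 9 10 10 11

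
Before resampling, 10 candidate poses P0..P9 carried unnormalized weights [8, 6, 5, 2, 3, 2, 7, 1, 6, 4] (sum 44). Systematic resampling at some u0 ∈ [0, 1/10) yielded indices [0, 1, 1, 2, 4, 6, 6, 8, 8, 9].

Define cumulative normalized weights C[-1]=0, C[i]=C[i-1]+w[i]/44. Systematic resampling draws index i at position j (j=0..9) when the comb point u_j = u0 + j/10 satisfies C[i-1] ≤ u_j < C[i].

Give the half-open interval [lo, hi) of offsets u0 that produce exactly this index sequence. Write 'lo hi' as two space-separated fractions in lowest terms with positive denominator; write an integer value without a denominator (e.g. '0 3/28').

C = [2/11, 7/22, 19/44, 21/44, 6/11, 13/22, 3/4, 17/22, 10/11, 1]
j=0 picked index 0: u0 ∈ [0, 2/11)
j=1 picked index 1: u0 ∈ [9/110, 12/55)
j=2 picked index 1: u0 ∈ [-1/55, 13/110)
j=3 picked index 2: u0 ∈ [1/55, 29/220)
j=4 picked index 4: u0 ∈ [17/220, 8/55)
j=5 picked index 6: u0 ∈ [1/11, 1/4)
j=6 picked index 6: u0 ∈ [-1/110, 3/20)
j=7 picked index 8: u0 ∈ [4/55, 23/110)
j=8 picked index 8: u0 ∈ [-3/110, 6/55)
j=9 picked index 9: u0 ∈ [1/110, 1/10)
intersection: [1/11, 1/10)

1/11 1/10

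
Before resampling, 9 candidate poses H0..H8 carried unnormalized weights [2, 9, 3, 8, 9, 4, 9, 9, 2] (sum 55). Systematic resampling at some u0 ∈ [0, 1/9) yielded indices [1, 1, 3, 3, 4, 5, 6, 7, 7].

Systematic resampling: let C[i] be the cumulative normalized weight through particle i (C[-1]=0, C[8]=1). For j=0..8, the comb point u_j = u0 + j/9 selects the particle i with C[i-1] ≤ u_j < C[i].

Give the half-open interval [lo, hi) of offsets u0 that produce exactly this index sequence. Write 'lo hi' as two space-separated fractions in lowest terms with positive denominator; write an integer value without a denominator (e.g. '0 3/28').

C = [2/55, 1/5, 14/55, 2/5, 31/55, 7/11, 4/5, 53/55, 1]
j=0 picked index 1: u0 ∈ [2/55, 1/5)
j=1 picked index 1: u0 ∈ [-37/495, 4/45)
j=2 picked index 3: u0 ∈ [16/495, 8/45)
j=3 picked index 3: u0 ∈ [-13/165, 1/15)
j=4 picked index 4: u0 ∈ [-2/45, 59/495)
j=5 picked index 5: u0 ∈ [4/495, 8/99)
j=6 picked index 6: u0 ∈ [-1/33, 2/15)
j=7 picked index 7: u0 ∈ [1/45, 92/495)
j=8 picked index 7: u0 ∈ [-4/45, 37/495)
intersection: [2/55, 1/15)

2/55 1/15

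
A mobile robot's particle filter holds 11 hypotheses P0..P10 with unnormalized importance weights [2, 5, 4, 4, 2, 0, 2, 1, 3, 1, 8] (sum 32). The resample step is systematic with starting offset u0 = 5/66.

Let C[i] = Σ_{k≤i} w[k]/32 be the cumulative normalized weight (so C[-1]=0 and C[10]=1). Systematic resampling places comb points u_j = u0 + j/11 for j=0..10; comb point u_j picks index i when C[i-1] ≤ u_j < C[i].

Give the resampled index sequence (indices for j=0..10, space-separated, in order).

C = [1/16, 7/32, 11/32, 15/32, 17/32, 17/32, 19/32, 5/8, 23/32, 3/4, 1]
j=0: u_0=5/66 ∈ [1/16, 7/32) → index 1
j=1: u_1=1/6 ∈ [1/16, 7/32) → index 1
j=2: u_2=17/66 ∈ [7/32, 11/32) → index 2
j=3: u_3=23/66 ∈ [11/32, 15/32) → index 3
j=4: u_4=29/66 ∈ [11/32, 15/32) → index 3
j=5: u_5=35/66 ∈ [15/32, 17/32) → index 4
j=6: u_6=41/66 ∈ [19/32, 5/8) → index 7
j=7: u_7=47/66 ∈ [5/8, 23/32) → index 8
j=8: u_8=53/66 ∈ [3/4, 1) → index 10
j=9: u_9=59/66 ∈ [3/4, 1) → index 10
j=10: u_10=65/66 ∈ [3/4, 1) → index 10

1 1 2 3 3 4 7 8 10 10 10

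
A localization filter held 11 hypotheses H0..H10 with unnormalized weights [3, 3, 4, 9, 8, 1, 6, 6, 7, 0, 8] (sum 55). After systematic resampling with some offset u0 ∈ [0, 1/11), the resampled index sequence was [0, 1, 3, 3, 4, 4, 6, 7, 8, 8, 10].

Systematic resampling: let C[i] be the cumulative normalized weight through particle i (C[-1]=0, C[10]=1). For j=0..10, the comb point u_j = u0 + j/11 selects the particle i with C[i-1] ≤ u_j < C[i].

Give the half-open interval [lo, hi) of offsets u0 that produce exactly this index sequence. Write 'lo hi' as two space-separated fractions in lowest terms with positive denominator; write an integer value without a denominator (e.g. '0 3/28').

C = [3/55, 6/55, 2/11, 19/55, 27/55, 28/55, 34/55, 8/11, 47/55, 47/55, 1]
j=0 picked index 0: u0 ∈ [0, 3/55)
j=1 picked index 1: u0 ∈ [-2/55, 1/55)
j=2 picked index 3: u0 ∈ [0, 9/55)
j=3 picked index 3: u0 ∈ [-1/11, 4/55)
j=4 picked index 4: u0 ∈ [-1/55, 7/55)
j=5 picked index 4: u0 ∈ [-6/55, 2/55)
j=6 picked index 6: u0 ∈ [-2/55, 4/55)
j=7 picked index 7: u0 ∈ [-1/55, 1/11)
j=8 picked index 8: u0 ∈ [0, 7/55)
j=9 picked index 8: u0 ∈ [-1/11, 2/55)
j=10 picked index 10: u0 ∈ [-3/55, 1/11)
intersection: [0, 1/55)

0 1/55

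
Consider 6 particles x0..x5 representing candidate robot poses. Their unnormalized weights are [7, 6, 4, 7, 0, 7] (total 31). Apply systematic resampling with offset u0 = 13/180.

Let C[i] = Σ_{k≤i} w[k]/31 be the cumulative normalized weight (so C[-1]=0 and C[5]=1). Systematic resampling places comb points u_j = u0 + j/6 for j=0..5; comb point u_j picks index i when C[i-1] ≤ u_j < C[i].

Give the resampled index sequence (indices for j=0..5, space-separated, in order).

0 1 1 3 3 5

C = [7/31, 13/31, 17/31, 24/31, 24/31, 1]
j=0: u_0=13/180 ∈ [0, 7/31) → index 0
j=1: u_1=43/180 ∈ [7/31, 13/31) → index 1
j=2: u_2=73/180 ∈ [7/31, 13/31) → index 1
j=3: u_3=103/180 ∈ [17/31, 24/31) → index 3
j=4: u_4=133/180 ∈ [17/31, 24/31) → index 3
j=5: u_5=163/180 ∈ [24/31, 1) → index 5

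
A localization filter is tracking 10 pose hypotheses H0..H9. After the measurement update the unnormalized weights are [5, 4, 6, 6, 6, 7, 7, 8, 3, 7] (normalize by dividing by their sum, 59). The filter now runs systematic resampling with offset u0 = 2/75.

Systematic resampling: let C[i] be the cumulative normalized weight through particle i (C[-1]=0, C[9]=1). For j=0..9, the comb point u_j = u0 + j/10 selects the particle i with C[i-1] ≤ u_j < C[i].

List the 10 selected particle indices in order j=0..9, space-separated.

0 1 2 3 4 5 6 7 7 9

C = [5/59, 9/59, 15/59, 21/59, 27/59, 34/59, 41/59, 49/59, 52/59, 1]
j=0: u_0=2/75 ∈ [0, 5/59) → index 0
j=1: u_1=19/150 ∈ [5/59, 9/59) → index 1
j=2: u_2=17/75 ∈ [9/59, 15/59) → index 2
j=3: u_3=49/150 ∈ [15/59, 21/59) → index 3
j=4: u_4=32/75 ∈ [21/59, 27/59) → index 4
j=5: u_5=79/150 ∈ [27/59, 34/59) → index 5
j=6: u_6=47/75 ∈ [34/59, 41/59) → index 6
j=7: u_7=109/150 ∈ [41/59, 49/59) → index 7
j=8: u_8=62/75 ∈ [41/59, 49/59) → index 7
j=9: u_9=139/150 ∈ [52/59, 1) → index 9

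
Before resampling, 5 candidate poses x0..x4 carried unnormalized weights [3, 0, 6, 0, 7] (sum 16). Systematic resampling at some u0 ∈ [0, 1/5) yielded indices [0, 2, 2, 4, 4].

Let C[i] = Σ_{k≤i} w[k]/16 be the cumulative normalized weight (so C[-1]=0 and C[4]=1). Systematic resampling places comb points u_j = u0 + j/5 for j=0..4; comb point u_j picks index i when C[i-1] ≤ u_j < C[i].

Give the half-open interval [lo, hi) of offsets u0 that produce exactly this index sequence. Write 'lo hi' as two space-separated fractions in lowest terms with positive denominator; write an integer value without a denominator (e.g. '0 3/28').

0 13/80

C = [3/16, 3/16, 9/16, 9/16, 1]
j=0 picked index 0: u0 ∈ [0, 3/16)
j=1 picked index 2: u0 ∈ [-1/80, 29/80)
j=2 picked index 2: u0 ∈ [-17/80, 13/80)
j=3 picked index 4: u0 ∈ [-3/80, 2/5)
j=4 picked index 4: u0 ∈ [-19/80, 1/5)
intersection: [0, 13/80)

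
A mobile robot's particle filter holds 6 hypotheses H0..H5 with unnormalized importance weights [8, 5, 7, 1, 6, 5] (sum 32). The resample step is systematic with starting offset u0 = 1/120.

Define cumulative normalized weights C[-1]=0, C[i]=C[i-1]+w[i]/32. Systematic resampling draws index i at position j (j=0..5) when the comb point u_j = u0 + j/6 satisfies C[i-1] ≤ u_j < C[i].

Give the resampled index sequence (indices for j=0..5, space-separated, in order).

0 0 1 2 4 4

C = [1/4, 13/32, 5/8, 21/32, 27/32, 1]
j=0: u_0=1/120 ∈ [0, 1/4) → index 0
j=1: u_1=7/40 ∈ [0, 1/4) → index 0
j=2: u_2=41/120 ∈ [1/4, 13/32) → index 1
j=3: u_3=61/120 ∈ [13/32, 5/8) → index 2
j=4: u_4=27/40 ∈ [21/32, 27/32) → index 4
j=5: u_5=101/120 ∈ [21/32, 27/32) → index 4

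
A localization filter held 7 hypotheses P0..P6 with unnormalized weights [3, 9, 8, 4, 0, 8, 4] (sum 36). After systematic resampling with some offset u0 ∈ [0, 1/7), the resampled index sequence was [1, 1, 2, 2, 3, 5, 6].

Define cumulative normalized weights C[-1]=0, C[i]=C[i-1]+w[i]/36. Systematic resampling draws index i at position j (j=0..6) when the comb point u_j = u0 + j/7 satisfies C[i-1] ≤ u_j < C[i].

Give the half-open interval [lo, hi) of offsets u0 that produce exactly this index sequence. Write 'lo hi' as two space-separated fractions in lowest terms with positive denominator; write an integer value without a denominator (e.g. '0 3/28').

1/12 2/21

C = [1/12, 1/3, 5/9, 2/3, 2/3, 8/9, 1]
j=0 picked index 1: u0 ∈ [1/12, 1/3)
j=1 picked index 1: u0 ∈ [-5/84, 4/21)
j=2 picked index 2: u0 ∈ [1/21, 17/63)
j=3 picked index 2: u0 ∈ [-2/21, 8/63)
j=4 picked index 3: u0 ∈ [-1/63, 2/21)
j=5 picked index 5: u0 ∈ [-1/21, 11/63)
j=6 picked index 6: u0 ∈ [2/63, 1/7)
intersection: [1/12, 2/21)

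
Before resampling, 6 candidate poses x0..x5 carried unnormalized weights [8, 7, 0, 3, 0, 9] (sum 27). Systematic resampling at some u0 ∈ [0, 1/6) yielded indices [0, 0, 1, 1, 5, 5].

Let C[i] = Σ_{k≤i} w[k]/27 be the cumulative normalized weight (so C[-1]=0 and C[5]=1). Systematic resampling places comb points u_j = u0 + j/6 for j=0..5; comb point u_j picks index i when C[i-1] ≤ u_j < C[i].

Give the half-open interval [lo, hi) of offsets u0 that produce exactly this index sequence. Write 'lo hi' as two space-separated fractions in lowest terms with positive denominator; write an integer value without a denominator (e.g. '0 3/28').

C = [8/27, 5/9, 5/9, 2/3, 2/3, 1]
j=0 picked index 0: u0 ∈ [0, 8/27)
j=1 picked index 0: u0 ∈ [-1/6, 7/54)
j=2 picked index 1: u0 ∈ [-1/27, 2/9)
j=3 picked index 1: u0 ∈ [-11/54, 1/18)
j=4 picked index 5: u0 ∈ [0, 1/3)
j=5 picked index 5: u0 ∈ [-1/6, 1/6)
intersection: [0, 1/18)

0 1/18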